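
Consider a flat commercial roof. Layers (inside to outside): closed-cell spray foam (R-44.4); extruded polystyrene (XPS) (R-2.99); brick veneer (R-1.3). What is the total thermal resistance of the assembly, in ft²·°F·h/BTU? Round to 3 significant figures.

R_total = 44.4 + 2.99 + 1.3 = 48.69 ft²·°F·h/BTU

48.7 ft²·°F·h/BTU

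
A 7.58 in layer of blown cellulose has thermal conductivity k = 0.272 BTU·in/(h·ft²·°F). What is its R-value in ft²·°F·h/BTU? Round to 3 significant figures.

27.9 ft²·°F·h/BTU

R = L/k = 7.58/0.272 = 27.87 ft²·°F·h/BTU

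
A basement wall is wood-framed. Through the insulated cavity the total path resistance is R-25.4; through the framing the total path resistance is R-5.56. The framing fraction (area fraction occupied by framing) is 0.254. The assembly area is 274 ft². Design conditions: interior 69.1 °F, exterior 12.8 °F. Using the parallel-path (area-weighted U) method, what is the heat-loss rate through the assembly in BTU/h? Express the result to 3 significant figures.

1160 BTU/h

U_eff = 0.746/25.4 + 0.254/5.56 = 0.02937 + 0.04568 = 0.07505
R_eff = 1/U_eff = 13.32 ft²·°F·h/BTU
Q = 274 × (69.1 − 12.8) / 13.32 = 1158 BTU/h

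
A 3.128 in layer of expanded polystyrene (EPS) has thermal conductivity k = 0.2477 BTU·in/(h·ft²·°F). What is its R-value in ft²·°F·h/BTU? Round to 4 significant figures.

R = L/k = 3.128/0.2477 = 12.628 ft²·°F·h/BTU

12.63 ft²·°F·h/BTU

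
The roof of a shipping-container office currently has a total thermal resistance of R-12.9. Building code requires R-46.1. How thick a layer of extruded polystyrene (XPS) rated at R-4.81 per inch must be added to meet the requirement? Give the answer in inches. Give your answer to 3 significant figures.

6.90 in

ΔR = 46.1 − 12.9 = 33.2 ft²·°F·h/BTU
L = ΔR / (R/in) = 33.2/4.81 = 6.902 in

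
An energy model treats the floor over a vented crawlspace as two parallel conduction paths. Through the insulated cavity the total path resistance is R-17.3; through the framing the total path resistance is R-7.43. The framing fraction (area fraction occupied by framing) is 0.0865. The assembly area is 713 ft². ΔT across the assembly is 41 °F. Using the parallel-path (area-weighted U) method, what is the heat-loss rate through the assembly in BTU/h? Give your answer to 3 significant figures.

1880 BTU/h

U_eff = 0.9135/17.3 + 0.0865/7.43 = 0.0528 + 0.01164 = 0.06445
R_eff = 1/U_eff = 15.52 ft²·°F·h/BTU
Q = 713 × 41 / 15.52 = 1884 BTU/h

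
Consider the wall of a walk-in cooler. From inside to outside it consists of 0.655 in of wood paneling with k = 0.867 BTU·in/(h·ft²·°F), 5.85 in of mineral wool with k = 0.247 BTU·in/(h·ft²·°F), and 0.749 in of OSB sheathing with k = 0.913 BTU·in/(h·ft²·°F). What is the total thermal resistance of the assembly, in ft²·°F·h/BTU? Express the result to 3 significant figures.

25.3 ft²·°F·h/BTU

0.655/0.867 = 0.7555
5.85/0.247 = 23.68
0.749/0.913 = 0.8204
R_total = 0.7555 + 23.68 + 0.8204 = 25.26 ft²·°F·h/BTU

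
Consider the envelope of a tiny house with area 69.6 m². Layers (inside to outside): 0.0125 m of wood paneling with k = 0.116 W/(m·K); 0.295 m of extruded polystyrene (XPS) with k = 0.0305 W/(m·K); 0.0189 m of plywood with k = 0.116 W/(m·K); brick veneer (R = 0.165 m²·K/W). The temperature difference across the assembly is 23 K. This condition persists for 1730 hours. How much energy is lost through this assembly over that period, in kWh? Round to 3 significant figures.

274 kWh

0.0125/0.116 = 0.1078
0.295/0.0305 = 9.672
0.0189/0.116 = 0.1629
R_total = 0.1078 + 9.672 + 0.1629 + 0.165 = 10.11 m²·K/W
Q = 69.6 × 23 / 10.11 = 158.4 W
E = 158.4 W × 1730 h / 1000 = 274 kWh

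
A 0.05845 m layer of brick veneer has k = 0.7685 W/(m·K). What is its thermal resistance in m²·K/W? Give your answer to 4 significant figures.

0.07606 m²·K/W

R = L/k = 0.05845/0.7685 = 0.076057 m²·K/W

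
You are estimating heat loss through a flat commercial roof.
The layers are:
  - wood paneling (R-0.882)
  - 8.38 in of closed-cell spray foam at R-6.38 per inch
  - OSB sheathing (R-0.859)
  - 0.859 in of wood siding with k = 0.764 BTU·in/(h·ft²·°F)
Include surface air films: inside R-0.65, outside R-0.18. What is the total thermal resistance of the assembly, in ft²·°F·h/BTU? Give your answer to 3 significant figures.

57.2 ft²·°F·h/BTU

8.38 × 6.38 = 53.46
0.859/0.764 = 1.124
R_total = 0.65 + 0.882 + 53.46 + 0.859 + 1.124 + 0.18 = 57.16 ft²·°F·h/BTU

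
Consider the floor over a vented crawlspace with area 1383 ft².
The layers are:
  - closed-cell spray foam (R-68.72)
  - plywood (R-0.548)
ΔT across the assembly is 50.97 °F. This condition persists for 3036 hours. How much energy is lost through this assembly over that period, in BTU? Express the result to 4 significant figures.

3090000 BTU

R_total = 68.72 + 0.548 = 69.268 ft²·°F·h/BTU
Q = 1383 × 50.97 / 69.268 = 1017.7 BTU/h
E = 1017.7 × 3036 = 3089600 BTU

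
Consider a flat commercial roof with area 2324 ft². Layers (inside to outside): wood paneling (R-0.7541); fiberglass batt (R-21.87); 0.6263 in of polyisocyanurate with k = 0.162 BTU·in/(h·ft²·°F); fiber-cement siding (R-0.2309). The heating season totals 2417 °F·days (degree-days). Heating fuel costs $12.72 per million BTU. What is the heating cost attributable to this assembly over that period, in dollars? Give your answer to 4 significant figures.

64.17 dollars

0.6263/0.162 = 3.866
R_total = 0.7541 + 21.87 + 3.866 + 0.2309 = 26.721 ft²·°F·h/BTU
E = A × HDD × 24 / R = 2324 × 2417 × 24 / 26.721 = 5045100 BTU
Cost = 5045100/10⁶ × 12.72 = $64.174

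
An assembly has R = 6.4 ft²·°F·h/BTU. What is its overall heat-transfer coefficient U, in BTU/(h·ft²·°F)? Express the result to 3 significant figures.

0.156 BTU/(h·ft²·°F)

U = 1/R = 1/6.4 = 0.1562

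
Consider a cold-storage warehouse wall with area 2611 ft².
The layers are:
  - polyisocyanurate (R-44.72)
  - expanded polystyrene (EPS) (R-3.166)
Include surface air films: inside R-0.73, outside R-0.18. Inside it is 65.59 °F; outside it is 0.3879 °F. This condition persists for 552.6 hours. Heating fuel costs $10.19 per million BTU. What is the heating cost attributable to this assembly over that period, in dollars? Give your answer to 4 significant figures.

19.65 dollars

R_total = 0.73 + 44.72 + 3.166 + 0.18 = 48.796 ft²·°F·h/BTU
Q = 2611 × (65.59 − 0.3879) / 48.796 = 3488.9 BTU/h
E = 3488.9 × 552.6 = 1927900 BTU
Cost = 1927900/10⁶ × 10.19 = $19.646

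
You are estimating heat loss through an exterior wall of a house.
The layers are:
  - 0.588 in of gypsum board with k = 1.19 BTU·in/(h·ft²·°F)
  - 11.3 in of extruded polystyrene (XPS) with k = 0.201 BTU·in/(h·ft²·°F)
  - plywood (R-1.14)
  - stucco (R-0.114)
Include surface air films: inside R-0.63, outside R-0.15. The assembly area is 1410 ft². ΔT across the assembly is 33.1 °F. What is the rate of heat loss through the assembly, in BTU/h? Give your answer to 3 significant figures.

0.588/1.19 = 0.4941
11.3/0.201 = 56.22
R_total = 0.63 + 0.4941 + 56.22 + 1.14 + 0.114 + 0.15 = 58.75 ft²·°F·h/BTU
Q = A·ΔT/R = 1410 × 33.1 / 58.75 = 794.4 BTU/h

794 BTU/h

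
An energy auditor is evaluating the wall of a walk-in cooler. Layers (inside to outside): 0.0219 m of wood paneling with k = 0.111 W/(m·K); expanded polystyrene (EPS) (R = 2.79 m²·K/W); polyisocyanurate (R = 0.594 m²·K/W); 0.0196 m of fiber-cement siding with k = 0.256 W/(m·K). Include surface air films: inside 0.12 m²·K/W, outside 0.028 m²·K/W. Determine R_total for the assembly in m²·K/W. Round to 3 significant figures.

0.0219/0.111 = 0.1973
0.0196/0.256 = 0.07656
R_total = 0.12 + 0.1973 + 2.79 + 0.594 + 0.07656 + 0.028 = 3.806 m²·K/W

3.81 m²·K/W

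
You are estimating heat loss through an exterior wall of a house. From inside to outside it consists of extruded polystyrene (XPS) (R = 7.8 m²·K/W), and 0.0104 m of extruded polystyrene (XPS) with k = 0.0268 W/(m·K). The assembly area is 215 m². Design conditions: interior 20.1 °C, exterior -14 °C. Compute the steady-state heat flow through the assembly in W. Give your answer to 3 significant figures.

895 W

0.0104/0.0268 = 0.3881
R_total = 7.8 + 0.3881 = 8.188 m²·K/W
Q = A·ΔT/R = 215 × (20.1 − (-14)) / 8.188 = 895.4 W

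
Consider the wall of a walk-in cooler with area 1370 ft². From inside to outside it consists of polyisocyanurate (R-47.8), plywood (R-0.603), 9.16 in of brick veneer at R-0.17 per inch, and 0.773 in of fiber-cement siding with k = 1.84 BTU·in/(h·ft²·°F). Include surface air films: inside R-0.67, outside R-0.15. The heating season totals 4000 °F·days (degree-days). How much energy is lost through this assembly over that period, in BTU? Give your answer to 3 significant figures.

2570000 BTU

9.16 × 0.17 = 1.557
0.773/1.84 = 0.4201
R_total = 0.67 + 47.8 + 0.603 + 1.557 + 0.4201 + 0.15 = 51.2 ft²·°F·h/BTU
E = A × HDD × 24 / R = 1370 × 4000 × 24 / 51.2 = 2569000 BTU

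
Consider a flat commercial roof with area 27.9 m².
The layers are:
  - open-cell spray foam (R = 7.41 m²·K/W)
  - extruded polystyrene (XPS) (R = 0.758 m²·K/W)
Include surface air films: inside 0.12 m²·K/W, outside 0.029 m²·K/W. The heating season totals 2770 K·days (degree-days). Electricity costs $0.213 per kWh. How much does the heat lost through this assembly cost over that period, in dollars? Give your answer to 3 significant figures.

R_total = 0.12 + 7.41 + 0.758 + 0.029 = 8.317 m²·K/W
E = A × HDD × 24 / R / 1000 = 27.9 × 2770 × 24 / 8.317 / 1000 = 223 kWh
Cost = 223 × 0.213 = $47.5

47.5 dollars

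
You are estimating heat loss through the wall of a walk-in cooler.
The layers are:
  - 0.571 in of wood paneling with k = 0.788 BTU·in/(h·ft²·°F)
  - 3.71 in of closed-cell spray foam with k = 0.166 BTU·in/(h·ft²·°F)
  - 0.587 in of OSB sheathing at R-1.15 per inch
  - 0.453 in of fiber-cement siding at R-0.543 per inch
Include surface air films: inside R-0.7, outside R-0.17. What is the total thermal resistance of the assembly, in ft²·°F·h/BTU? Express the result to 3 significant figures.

0.571/0.788 = 0.7246
3.71/0.166 = 22.35
0.587 × 1.15 = 0.675
0.453 × 0.543 = 0.246
R_total = 0.7 + 0.7246 + 22.35 + 0.675 + 0.246 + 0.17 = 24.87 ft²·°F·h/BTU

24.9 ft²·°F·h/BTU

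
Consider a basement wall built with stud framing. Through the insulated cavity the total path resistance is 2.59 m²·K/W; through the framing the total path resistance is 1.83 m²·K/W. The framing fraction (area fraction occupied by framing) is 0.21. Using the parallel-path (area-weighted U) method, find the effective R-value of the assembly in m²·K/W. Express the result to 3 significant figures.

U_eff = 0.79/2.59 + 0.21/1.83 = 0.305 + 0.1148 = 0.4198
R_eff = 1/U_eff = 2.382 m²·K/W

2.38 m²·K/W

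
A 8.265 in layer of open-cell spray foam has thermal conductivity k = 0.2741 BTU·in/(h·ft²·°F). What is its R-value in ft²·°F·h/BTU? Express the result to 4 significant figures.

30.15 ft²·°F·h/BTU

R = L/k = 8.265/0.2741 = 30.153 ft²·°F·h/BTU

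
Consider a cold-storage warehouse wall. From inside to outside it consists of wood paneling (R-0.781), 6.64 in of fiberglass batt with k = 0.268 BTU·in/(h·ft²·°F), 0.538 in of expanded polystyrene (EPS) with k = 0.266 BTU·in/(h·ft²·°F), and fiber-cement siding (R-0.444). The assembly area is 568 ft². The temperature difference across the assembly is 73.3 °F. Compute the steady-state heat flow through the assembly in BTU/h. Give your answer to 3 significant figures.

6.64/0.268 = 24.78
0.538/0.266 = 2.023
R_total = 0.781 + 24.78 + 2.023 + 0.444 = 28.02 ft²·°F·h/BTU
Q = A·ΔT/R = 568 × 73.3 / 28.02 = 1486 BTU/h

1490 BTU/h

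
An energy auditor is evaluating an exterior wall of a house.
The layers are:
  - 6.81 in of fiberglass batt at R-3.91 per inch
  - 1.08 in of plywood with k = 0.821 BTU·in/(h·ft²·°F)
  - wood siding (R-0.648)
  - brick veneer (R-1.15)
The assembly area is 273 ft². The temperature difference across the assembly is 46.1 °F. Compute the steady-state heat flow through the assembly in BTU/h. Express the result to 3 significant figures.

423 BTU/h

6.81 × 3.91 = 26.63
1.08/0.821 = 1.315
R_total = 26.63 + 1.315 + 0.648 + 1.15 = 29.74 ft²·°F·h/BTU
Q = A·ΔT/R = 273 × 46.1 / 29.74 = 423.2 BTU/h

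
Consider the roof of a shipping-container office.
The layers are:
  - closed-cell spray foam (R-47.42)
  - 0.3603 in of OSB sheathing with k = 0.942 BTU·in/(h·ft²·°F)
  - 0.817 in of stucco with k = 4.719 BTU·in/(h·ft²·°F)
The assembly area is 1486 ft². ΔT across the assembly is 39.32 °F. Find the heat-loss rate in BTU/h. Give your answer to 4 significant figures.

0.3603/0.942 = 0.38248
0.817/4.719 = 0.17313
R_total = 47.42 + 0.38248 + 0.17313 = 47.976 ft²·°F·h/BTU
Q = A·ΔT/R = 1486 × 39.32 / 47.976 = 1217.9 BTU/h

1218 BTU/h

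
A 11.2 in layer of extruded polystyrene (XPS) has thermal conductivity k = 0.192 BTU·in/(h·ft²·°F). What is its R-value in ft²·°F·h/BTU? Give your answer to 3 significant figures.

R = L/k = 11.2/0.192 = 58.33 ft²·°F·h/BTU

58.3 ft²·°F·h/BTU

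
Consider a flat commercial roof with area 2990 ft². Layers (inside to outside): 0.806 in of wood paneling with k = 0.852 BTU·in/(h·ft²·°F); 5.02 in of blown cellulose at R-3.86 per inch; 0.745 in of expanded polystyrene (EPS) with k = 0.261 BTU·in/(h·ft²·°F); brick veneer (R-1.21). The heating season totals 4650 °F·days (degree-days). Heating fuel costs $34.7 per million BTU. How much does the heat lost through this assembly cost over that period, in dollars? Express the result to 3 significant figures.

0.806/0.852 = 0.946
5.02 × 3.86 = 19.38
0.745/0.261 = 2.854
R_total = 0.946 + 19.38 + 2.854 + 1.21 = 24.39 ft²·°F·h/BTU
E = A × HDD × 24 / R = 2990 × 4650 × 24 / 24.39 = 13680000 BTU
Cost = 13680000/10⁶ × 34.7 = $474.8

475 dollars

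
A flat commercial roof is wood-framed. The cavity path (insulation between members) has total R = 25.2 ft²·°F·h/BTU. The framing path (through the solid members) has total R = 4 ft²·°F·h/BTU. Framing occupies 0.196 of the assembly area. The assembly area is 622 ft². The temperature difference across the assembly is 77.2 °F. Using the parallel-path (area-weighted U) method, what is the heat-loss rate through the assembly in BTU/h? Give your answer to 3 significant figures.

3880 BTU/h

U_eff = 0.804/25.2 + 0.196/4 = 0.0319 + 0.049 = 0.0809
R_eff = 1/U_eff = 12.36 ft²·°F·h/BTU
Q = 622 × 77.2 / 12.36 = 3885 BTU/h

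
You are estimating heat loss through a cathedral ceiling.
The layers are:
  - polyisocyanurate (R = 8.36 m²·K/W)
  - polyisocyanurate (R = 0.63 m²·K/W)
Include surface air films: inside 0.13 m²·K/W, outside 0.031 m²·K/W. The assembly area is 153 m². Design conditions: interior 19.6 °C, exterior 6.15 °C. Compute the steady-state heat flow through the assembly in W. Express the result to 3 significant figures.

R_total = 0.13 + 8.36 + 0.63 + 0.031 = 9.151 m²·K/W
Q = A·ΔT/R = 153 × (19.6 − 6.15) / 9.151 = 224.9 W

225 W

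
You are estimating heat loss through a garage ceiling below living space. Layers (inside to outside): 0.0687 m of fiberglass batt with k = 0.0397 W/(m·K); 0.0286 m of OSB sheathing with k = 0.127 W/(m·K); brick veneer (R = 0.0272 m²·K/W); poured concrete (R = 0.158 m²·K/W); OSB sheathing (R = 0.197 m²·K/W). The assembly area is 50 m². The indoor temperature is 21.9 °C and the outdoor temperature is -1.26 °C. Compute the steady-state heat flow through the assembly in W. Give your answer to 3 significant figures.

0.0687/0.0397 = 1.73
0.0286/0.127 = 0.2252
R_total = 1.73 + 0.2252 + 0.0272 + 0.158 + 0.197 = 2.338 m²·K/W
Q = A·ΔT/R = 50 × (21.9 − (-1.26)) / 2.338 = 495.3 W

495 W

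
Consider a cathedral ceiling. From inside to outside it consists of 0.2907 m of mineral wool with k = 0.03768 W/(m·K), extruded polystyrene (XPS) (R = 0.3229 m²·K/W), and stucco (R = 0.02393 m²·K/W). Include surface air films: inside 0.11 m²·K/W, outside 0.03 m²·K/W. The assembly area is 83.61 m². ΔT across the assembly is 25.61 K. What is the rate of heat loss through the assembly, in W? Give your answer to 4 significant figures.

261.1 W

0.2907/0.03768 = 7.715
R_total = 0.11 + 7.715 + 0.3229 + 0.02393 + 0.03 = 8.2018 m²·K/W
Q = A·ΔT/R = 83.61 × 25.61 / 8.2018 = 261.07 W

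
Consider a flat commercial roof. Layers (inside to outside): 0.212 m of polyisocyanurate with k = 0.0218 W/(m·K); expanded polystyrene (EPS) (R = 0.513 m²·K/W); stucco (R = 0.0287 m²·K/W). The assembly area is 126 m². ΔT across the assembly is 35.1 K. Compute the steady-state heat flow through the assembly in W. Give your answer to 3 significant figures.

431 W

0.212/0.0218 = 9.725
R_total = 9.725 + 0.513 + 0.0287 = 10.27 m²·K/W
Q = A·ΔT/R = 126 × 35.1 / 10.27 = 430.8 W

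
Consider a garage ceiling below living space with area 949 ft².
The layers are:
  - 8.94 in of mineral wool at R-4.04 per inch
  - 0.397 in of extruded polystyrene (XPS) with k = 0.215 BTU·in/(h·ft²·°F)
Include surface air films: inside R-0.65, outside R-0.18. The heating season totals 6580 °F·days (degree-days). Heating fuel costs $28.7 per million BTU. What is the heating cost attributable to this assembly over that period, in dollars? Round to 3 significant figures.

8.94 × 4.04 = 36.12
0.397/0.215 = 1.847
R_total = 0.65 + 36.12 + 1.847 + 0.18 = 38.79 ft²·°F·h/BTU
E = A × HDD × 24 / R = 949 × 6580 × 24 / 38.79 = 3863000 BTU
Cost = 3863000/10⁶ × 28.7 = $110.9

111 dollars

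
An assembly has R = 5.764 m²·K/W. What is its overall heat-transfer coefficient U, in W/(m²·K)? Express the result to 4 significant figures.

0.1735 W/(m²·K)

U = 1/R = 1/5.764 = 0.17349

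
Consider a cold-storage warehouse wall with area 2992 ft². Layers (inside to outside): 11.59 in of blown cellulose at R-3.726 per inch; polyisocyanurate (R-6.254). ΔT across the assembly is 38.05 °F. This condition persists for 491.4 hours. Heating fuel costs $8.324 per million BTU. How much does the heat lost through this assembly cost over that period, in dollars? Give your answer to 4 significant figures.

9.419 dollars

11.59 × 3.726 = 43.184
R_total = 43.184 + 6.254 = 49.438 ft²·°F·h/BTU
Q = 2992 × 38.05 / 49.438 = 2302.8 BTU/h
E = 2302.8 × 491.4 = 1131600 BTU
Cost = 1131600/10⁶ × 8.324 = $9.4193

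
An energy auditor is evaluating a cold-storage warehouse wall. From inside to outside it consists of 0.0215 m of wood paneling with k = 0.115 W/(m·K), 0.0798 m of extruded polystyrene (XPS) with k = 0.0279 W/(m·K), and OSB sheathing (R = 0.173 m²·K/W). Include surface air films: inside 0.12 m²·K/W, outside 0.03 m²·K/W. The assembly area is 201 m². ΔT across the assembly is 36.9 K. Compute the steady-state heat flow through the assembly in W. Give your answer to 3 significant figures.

2200 W

0.0215/0.115 = 0.187
0.0798/0.0279 = 2.86
R_total = 0.12 + 0.187 + 2.86 + 0.173 + 0.03 = 3.37 m²·K/W
Q = A·ΔT/R = 201 × 36.9 / 3.37 = 2201 W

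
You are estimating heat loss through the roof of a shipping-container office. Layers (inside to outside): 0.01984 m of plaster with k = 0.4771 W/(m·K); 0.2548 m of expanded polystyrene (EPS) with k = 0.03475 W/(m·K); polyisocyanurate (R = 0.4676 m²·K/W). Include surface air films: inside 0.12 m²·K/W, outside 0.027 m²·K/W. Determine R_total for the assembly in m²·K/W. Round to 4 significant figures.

7.989 m²·K/W

0.01984/0.4771 = 0.041585
0.2548/0.03475 = 7.3324
R_total = 0.12 + 0.041585 + 7.3324 + 0.4676 + 0.027 = 7.9886 m²·K/W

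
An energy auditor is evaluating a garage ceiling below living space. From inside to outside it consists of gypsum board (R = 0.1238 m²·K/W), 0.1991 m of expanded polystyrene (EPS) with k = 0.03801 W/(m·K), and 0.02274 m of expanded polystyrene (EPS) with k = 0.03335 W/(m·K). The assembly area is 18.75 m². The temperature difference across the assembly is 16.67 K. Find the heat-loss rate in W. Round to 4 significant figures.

51.72 W

0.1991/0.03801 = 5.2381
0.02274/0.03335 = 0.68186
R_total = 0.1238 + 5.2381 + 0.68186 = 6.0438 m²·K/W
Q = A·ΔT/R = 18.75 × 16.67 / 6.0438 = 51.717 W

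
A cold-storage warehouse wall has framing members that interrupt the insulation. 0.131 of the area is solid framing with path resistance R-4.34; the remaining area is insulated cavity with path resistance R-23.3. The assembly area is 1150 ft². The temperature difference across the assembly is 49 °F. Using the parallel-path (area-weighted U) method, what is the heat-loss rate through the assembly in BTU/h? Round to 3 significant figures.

3800 BTU/h

U_eff = 0.869/23.3 + 0.131/4.34 = 0.0373 + 0.03018 = 0.06748
R_eff = 1/U_eff = 14.82 ft²·°F·h/BTU
Q = 1150 × 49 / 14.82 = 3803 BTU/h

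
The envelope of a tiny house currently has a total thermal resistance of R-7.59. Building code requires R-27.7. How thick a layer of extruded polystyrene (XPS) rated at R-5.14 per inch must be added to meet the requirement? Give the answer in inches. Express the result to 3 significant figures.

ΔR = 27.7 − 7.59 = 20.11 ft²·°F·h/BTU
L = ΔR / (R/in) = 20.11/5.14 = 3.912 in

3.91 in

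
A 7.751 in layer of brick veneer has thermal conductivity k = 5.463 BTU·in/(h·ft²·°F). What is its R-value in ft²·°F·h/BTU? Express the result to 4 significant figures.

R = L/k = 7.751/5.463 = 1.4188 ft²·°F·h/BTU

1.419 ft²·°F·h/BTU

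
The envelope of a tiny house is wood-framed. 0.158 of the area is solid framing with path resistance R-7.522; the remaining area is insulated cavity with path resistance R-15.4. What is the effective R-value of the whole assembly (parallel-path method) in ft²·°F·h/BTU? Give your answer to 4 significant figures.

13.21 ft²·°F·h/BTU

U_eff = 0.842/15.4 + 0.158/7.522 = 0.054675 + 0.021005 = 0.07568
R_eff = 1/U_eff = 13.213 ft²·°F·h/BTU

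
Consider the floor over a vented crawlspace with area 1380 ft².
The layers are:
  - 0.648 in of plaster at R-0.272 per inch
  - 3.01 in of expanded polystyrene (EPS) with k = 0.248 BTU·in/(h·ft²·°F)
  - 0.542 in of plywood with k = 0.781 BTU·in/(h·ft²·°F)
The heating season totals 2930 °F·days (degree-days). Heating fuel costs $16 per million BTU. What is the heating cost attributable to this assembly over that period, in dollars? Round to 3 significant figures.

0.648 × 0.272 = 0.1763
3.01/0.248 = 12.14
0.542/0.781 = 0.694
R_total = 0.1763 + 12.14 + 0.694 = 13.01 ft²·°F·h/BTU
E = A × HDD × 24 / R = 1380 × 2930 × 24 / 13.01 = 7461000 BTU
Cost = 7461000/10⁶ × 16 = $119.4

119 dollars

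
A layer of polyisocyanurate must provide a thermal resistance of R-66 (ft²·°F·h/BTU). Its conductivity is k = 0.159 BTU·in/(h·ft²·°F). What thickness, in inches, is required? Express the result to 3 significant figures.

L = R × k = 66 × 0.159 = 10.49 in

10.5 in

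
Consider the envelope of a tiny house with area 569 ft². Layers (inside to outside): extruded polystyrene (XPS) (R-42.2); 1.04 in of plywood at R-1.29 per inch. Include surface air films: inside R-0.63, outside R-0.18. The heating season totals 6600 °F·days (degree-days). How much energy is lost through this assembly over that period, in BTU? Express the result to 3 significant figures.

2030000 BTU

1.04 × 1.29 = 1.342
R_total = 0.63 + 42.2 + 1.342 + 0.18 = 44.35 ft²·°F·h/BTU
E = A × HDD × 24 / R = 569 × 6600 × 24 / 44.35 = 2032000 BTU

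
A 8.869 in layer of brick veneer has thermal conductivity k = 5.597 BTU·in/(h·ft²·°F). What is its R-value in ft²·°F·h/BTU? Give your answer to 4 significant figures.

R = L/k = 8.869/5.597 = 1.5846 ft²·°F·h/BTU

1.585 ft²·°F·h/BTU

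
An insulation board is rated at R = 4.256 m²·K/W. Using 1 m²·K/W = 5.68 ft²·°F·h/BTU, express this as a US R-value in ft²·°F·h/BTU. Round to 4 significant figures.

R_US = 4.256 × 5.68 = 24.174

24.17 ft²·°F·h/BTU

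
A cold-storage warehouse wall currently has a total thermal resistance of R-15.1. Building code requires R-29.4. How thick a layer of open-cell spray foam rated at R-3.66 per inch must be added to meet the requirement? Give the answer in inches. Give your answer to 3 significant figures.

3.91 in

ΔR = 29.4 − 15.1 = 14.3 ft²·°F·h/BTU
L = ΔR / (R/in) = 14.3/3.66 = 3.907 in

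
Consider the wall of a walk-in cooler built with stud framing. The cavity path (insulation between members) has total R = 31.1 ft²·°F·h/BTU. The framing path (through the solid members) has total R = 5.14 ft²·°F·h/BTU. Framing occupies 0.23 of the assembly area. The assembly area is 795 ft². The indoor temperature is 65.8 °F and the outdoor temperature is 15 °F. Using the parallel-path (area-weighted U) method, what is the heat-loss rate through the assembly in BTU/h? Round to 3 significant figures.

2810 BTU/h

U_eff = 0.77/31.1 + 0.23/5.14 = 0.02476 + 0.04475 = 0.06951
R_eff = 1/U_eff = 14.39 ft²·°F·h/BTU
Q = 795 × (65.8 − 15) / 14.39 = 2807 BTU/h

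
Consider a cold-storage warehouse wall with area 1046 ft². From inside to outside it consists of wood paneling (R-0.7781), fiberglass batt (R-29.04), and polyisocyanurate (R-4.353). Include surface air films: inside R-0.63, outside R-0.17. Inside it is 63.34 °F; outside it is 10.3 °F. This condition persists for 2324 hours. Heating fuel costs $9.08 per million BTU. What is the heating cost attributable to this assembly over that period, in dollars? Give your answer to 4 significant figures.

33.48 dollars

R_total = 0.63 + 0.7781 + 29.04 + 4.353 + 0.17 = 34.971 ft²·°F·h/BTU
Q = 1046 × (63.34 − 10.3) / 34.971 = 1586.4 BTU/h
E = 1586.4 × 2324 = 3686900 BTU
Cost = 3686900/10⁶ × 9.08 = $33.477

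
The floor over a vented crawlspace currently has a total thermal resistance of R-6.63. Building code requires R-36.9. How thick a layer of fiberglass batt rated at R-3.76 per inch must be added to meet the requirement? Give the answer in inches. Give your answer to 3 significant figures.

ΔR = 36.9 − 6.63 = 30.27 ft²·°F·h/BTU
L = ΔR / (R/in) = 30.27/3.76 = 8.051 in

8.05 in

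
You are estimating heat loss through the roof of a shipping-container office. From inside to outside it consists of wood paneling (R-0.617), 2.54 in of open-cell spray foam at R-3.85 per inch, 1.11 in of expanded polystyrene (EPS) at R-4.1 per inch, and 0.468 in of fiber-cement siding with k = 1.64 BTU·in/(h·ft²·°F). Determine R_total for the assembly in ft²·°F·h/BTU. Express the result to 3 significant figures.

2.54 × 3.85 = 9.779
1.11 × 4.1 = 4.551
0.468/1.64 = 0.2854
R_total = 0.617 + 9.779 + 4.551 + 0.2854 = 15.23 ft²·°F·h/BTU

15.2 ft²·°F·h/BTU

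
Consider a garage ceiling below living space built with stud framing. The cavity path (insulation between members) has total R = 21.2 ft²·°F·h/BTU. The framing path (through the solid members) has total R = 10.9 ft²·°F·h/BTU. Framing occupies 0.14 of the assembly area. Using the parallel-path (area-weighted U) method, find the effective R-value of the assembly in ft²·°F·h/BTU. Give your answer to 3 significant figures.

U_eff = 0.86/21.2 + 0.14/10.9 = 0.04057 + 0.01284 = 0.05341
R_eff = 1/U_eff = 18.72 ft²·°F·h/BTU

18.7 ft²·°F·h/BTU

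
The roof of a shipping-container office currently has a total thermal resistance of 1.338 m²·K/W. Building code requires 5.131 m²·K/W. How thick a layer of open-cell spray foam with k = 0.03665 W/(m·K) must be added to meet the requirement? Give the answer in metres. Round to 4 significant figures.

ΔR = 5.131 − 1.338 = 3.793 m²·K/W
L = ΔR × k = 3.793 × 0.03665 = 0.13901 m

0.1390 m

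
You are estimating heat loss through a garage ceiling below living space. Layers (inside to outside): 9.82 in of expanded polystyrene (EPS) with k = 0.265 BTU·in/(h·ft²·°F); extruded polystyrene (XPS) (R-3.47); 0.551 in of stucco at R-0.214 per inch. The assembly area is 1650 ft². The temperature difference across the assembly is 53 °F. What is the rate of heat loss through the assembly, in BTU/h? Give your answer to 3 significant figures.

9.82/0.265 = 37.06
0.551 × 0.214 = 0.1179
R_total = 37.06 + 3.47 + 0.1179 = 40.64 ft²·°F·h/BTU
Q = A·ΔT/R = 1650 × 53 / 40.64 = 2152 BTU/h

2150 BTU/h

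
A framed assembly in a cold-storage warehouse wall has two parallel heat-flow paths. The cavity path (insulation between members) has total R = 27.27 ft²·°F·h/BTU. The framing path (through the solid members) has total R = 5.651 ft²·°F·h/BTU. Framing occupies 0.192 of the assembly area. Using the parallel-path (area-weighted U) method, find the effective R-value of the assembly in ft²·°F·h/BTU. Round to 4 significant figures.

15.72 ft²·°F·h/BTU

U_eff = 0.808/27.27 + 0.192/5.651 = 0.02963 + 0.033976 = 0.063606
R_eff = 1/U_eff = 15.722 ft²·°F·h/BTU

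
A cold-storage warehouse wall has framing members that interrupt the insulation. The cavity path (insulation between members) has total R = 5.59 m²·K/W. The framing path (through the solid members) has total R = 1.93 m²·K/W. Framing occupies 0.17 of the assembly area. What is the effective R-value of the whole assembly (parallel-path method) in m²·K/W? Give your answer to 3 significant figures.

4.23 m²·K/W

U_eff = 0.83/5.59 + 0.17/1.93 = 0.1485 + 0.08808 = 0.2366
R_eff = 1/U_eff = 4.227 m²·K/W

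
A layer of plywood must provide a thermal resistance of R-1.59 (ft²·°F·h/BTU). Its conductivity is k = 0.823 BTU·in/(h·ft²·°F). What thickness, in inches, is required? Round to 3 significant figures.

L = R × k = 1.59 × 0.823 = 1.309 in

1.31 in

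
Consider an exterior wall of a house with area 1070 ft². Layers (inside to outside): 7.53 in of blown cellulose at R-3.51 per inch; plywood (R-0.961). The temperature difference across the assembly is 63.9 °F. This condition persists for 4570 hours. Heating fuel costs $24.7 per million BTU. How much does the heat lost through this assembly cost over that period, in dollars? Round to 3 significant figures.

282 dollars

7.53 × 3.51 = 26.43
R_total = 26.43 + 0.961 = 27.39 ft²·°F·h/BTU
Q = 1070 × 63.9 / 27.39 = 2496 BTU/h
E = 2496 × 4570 = 11410000 BTU
Cost = 11410000/10⁶ × 24.7 = $281.8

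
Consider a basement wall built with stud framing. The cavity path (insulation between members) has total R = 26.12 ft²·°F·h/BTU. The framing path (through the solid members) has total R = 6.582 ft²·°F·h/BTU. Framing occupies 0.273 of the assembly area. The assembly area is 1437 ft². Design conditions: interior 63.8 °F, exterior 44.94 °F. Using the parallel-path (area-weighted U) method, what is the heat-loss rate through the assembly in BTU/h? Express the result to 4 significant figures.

1878 BTU/h

U_eff = 0.727/26.12 + 0.273/6.582 = 0.027833 + 0.041477 = 0.06931
R_eff = 1/U_eff = 14.428 ft²·°F·h/BTU
Q = 1437 × (63.8 − 44.94) / 14.428 = 1878.4 BTU/h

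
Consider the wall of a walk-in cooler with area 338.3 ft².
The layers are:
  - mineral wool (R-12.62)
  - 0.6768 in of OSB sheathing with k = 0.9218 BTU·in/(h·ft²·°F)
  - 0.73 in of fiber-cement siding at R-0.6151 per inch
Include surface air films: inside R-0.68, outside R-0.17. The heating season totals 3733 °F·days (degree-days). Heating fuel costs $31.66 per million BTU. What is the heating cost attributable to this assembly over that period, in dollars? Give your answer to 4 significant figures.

0.6768/0.9218 = 0.73422
0.73 × 0.6151 = 0.44902
R_total = 0.68 + 12.62 + 0.73422 + 0.44902 + 0.17 = 14.653 ft²·°F·h/BTU
E = A × HDD × 24 / R = 338.3 × 3733 × 24 / 14.653 = 2068400 BTU
Cost = 2068400/10⁶ × 31.66 = $65.486

65.49 dollars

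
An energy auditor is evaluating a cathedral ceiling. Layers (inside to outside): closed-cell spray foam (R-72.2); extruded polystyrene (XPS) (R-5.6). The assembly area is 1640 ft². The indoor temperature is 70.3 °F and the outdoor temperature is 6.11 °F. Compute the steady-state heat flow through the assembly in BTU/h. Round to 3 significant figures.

1350 BTU/h

R_total = 72.2 + 5.6 = 77.8 ft²·°F·h/BTU
Q = A·ΔT/R = 1640 × (70.3 − 6.11) / 77.8 = 1353 BTU/h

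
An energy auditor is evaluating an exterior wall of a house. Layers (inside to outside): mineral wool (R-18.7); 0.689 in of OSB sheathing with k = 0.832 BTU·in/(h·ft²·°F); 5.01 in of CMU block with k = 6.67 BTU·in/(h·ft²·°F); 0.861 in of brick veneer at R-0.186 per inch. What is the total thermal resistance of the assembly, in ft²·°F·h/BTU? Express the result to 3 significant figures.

20.4 ft²·°F·h/BTU

0.689/0.832 = 0.8281
5.01/6.67 = 0.7511
0.861 × 0.186 = 0.1601
R_total = 18.7 + 0.8281 + 0.7511 + 0.1601 = 20.44 ft²·°F·h/BTU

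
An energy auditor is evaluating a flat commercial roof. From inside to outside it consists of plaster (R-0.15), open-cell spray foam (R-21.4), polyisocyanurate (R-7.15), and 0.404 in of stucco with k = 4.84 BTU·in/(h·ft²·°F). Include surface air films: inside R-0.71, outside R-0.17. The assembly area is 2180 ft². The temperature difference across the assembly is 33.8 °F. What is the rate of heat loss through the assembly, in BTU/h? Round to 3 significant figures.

2480 BTU/h

0.404/4.84 = 0.08347
R_total = 0.71 + 0.15 + 21.4 + 7.15 + 0.08347 + 0.17 = 29.66 ft²·°F·h/BTU
Q = A·ΔT/R = 2180 × 33.8 / 29.66 = 2484 BTU/h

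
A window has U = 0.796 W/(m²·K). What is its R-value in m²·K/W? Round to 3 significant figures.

R = 1/U = 1/0.796 = 1.256

1.26 m²·K/W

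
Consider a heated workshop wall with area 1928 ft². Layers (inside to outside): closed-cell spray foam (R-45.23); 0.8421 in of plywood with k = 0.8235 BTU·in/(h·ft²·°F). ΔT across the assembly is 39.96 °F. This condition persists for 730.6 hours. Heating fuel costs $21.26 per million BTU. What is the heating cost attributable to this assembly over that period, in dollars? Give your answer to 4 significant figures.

0.8421/0.8235 = 1.0226
R_total = 45.23 + 1.0226 = 46.253 ft²·°F·h/BTU
Q = 1928 × 39.96 / 46.253 = 1665.7 BTU/h
E = 1665.7 × 730.6 = 1217000 BTU
Cost = 1217000/10⁶ × 21.26 = $25.873

25.87 dollars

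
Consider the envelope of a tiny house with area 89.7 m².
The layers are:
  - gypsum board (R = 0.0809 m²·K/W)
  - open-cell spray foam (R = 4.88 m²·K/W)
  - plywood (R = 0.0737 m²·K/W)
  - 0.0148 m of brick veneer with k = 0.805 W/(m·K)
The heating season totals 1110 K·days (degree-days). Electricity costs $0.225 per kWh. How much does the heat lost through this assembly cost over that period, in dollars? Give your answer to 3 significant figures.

0.0148/0.805 = 0.01839
R_total = 0.0809 + 4.88 + 0.0737 + 0.01839 = 5.053 m²·K/W
E = A × HDD × 24 / R / 1000 = 89.7 × 1110 × 24 / 5.053 / 1000 = 472.9 kWh
Cost = 472.9 × 0.225 = $106.4

106 dollars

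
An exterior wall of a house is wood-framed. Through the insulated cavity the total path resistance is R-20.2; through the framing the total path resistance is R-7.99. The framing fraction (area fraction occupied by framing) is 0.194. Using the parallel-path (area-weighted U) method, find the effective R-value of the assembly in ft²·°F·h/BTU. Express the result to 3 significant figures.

15.6 ft²·°F·h/BTU

U_eff = 0.806/20.2 + 0.194/7.99 = 0.0399 + 0.02428 = 0.06418
R_eff = 1/U_eff = 15.58 ft²·°F·h/BTU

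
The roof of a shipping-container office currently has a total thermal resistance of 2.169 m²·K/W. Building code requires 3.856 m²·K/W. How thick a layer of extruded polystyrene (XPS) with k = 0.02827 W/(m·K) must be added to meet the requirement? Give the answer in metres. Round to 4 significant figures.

0.04769 m

ΔR = 3.856 − 2.169 = 1.687 m²·K/W
L = ΔR × k = 1.687 × 0.02827 = 0.047691 m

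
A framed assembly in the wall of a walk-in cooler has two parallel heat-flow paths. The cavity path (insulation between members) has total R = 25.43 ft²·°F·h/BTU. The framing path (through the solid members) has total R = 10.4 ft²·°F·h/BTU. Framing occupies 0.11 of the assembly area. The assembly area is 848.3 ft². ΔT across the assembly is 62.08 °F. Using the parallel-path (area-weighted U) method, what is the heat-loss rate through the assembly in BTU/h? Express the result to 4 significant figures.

U_eff = 0.89/25.43 + 0.11/10.4 = 0.034998 + 0.010577 = 0.045575
R_eff = 1/U_eff = 21.942 ft²·°F·h/BTU
Q = 848.3 × 62.08 / 21.942 = 2400.1 BTU/h

2400 BTU/h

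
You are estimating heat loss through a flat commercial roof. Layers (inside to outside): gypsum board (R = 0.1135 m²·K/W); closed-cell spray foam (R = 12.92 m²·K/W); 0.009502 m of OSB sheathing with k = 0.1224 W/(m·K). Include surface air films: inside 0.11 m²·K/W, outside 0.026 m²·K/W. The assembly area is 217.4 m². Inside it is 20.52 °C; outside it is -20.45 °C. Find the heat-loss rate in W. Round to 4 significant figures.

672.4 W

0.009502/0.1224 = 0.077631
R_total = 0.11 + 0.1135 + 12.92 + 0.077631 + 0.026 = 13.247 m²·K/W
Q = A·ΔT/R = 217.4 × (20.52 − (-20.45)) / 13.247 = 672.36 W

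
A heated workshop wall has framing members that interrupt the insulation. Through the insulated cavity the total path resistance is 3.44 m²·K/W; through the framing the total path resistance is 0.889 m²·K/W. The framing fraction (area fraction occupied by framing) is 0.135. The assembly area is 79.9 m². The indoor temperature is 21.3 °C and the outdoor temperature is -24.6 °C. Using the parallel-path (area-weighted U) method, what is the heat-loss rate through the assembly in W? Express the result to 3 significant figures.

1480 W

U_eff = 0.865/3.44 + 0.135/0.889 = 0.2515 + 0.1519 = 0.4033
R_eff = 1/U_eff = 2.479 m²·K/W
Q = 79.9 × (21.3 − (-24.6)) / 2.479 = 1479 W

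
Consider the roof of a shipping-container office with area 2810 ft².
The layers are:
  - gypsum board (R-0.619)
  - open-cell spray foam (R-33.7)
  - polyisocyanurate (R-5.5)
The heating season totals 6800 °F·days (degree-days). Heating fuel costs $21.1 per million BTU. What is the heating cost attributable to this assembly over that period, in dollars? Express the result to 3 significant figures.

R_total = 0.619 + 33.7 + 5.5 = 39.82 ft²·°F·h/BTU
E = A × HDD × 24 / R = 2810 × 6800 × 24 / 39.82 = 11520000 BTU
Cost = 11520000/10⁶ × 21.1 = $243

243 dollars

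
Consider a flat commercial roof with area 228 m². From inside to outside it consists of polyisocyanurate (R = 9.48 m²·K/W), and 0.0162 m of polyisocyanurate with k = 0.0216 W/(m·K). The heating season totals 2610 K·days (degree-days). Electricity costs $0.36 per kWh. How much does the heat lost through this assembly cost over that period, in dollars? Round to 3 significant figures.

503 dollars

0.0162/0.0216 = 0.75
R_total = 9.48 + 0.75 = 10.23 m²·K/W
E = A × HDD × 24 / R / 1000 = 228 × 2610 × 24 / 10.23 / 1000 = 1396 kWh
Cost = 1396 × 0.36 = $502.6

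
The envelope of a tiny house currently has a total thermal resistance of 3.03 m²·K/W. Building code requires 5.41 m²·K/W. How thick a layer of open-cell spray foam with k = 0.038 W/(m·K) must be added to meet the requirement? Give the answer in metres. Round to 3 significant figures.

ΔR = 5.41 − 3.03 = 2.38 m²·K/W
L = ΔR × k = 2.38 × 0.038 = 0.09044 m

0.0904 m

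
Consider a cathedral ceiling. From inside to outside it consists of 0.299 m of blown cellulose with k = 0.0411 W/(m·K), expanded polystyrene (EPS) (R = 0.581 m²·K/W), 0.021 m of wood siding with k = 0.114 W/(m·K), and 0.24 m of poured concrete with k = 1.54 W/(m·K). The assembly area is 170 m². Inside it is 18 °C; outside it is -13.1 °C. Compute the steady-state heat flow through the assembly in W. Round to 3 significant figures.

645 W

0.299/0.0411 = 7.275
0.021/0.114 = 0.1842
0.24/1.54 = 0.1558
R_total = 7.275 + 0.581 + 0.1842 + 0.1558 = 8.196 m²·K/W
Q = A·ΔT/R = 170 × (18 − (-13.1)) / 8.196 = 645.1 W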